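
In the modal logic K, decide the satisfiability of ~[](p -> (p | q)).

Unsatisfiable

1. ~[](p -> (p | q)), 0
2. ~(p -> (p | q)), 1
3. p, 1
4. ~(p | q), 1
5. ~p, 1
6. ~q, 1
Accessibility: 0R1
Branch closes: p and ~p both at 1.
All branches of the tableau close; one closing branch shown above.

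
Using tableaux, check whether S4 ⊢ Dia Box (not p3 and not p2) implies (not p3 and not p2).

Tableau for the negation not (Dia Box (not p3 and not p2) implies (not p3 and not p2)):
1. not (Dia Box (not p3 and not p2) implies (not p3 and not p2)), w0
2. Dia Box (not p3 and not p2), w0
3. not (not p3 and not p2), w0
4. p2, w0
5. Box (not p3 and not p2), w1
6. not p3 and not p2, w1
7. not p3, w1
8. not p2, w1
Accessibility: w0Rw0, w0Rw1, w1Rw1
The negation has an open branch (countermodel exists).

Not valid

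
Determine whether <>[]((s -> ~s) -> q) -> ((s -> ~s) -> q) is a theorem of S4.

Not valid

Tableau for the negation ~(<>[]((s -> ~s) -> q) -> ((s -> ~s) -> q)):
1. ~(<>[]((s -> ~s) -> q) -> ((s -> ~s) -> q)), w0
2. <>[]((s -> ~s) -> q), w0
3. ~((s -> ~s) -> q), w0
4. s -> ~s, w0
5. ~q, w0
6. ~s, w0
7. []((s -> ~s) -> q), w1
8. (s -> ~s) -> q, w1
9. q, w1
Accessibility: w0Rw0, w0Rw1, w1Rw1
The negation has an open branch (countermodel exists).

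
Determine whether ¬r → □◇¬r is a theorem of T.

Invalid (countermodel exists)

Tableau for the negation ¬(¬r → □◇¬r):
1. ¬(¬r → □◇¬r), w0
2. ¬r, w0
3. ¬□◇¬r, w0
4. ¬◇¬r, w1
5. r, w1
Accessibility: w0Rw0, w0Rw1, w1Rw1
The negation has an open branch (countermodel exists).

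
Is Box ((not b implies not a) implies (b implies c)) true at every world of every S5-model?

Tableau for the negation not Box ((not b implies not a) implies (b implies c)):
1. not Box ((not b implies not a) implies (b implies c)), u
2. not ((not b implies not a) implies (b implies c)), v
3. not b implies not a, v
4. not (b implies c), v
5. b, v
6. not c, v
7. not a, v
Accessibility: uRu, uRv, vRu, vRv
The negation has an open branch (countermodel exists).

Not valid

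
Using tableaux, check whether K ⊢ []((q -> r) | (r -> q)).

Valid

Tableau for the negation ~[]((q -> r) | (r -> q)):
1. ~[]((q -> r) | (r -> q)), u
2. ~((q -> r) | (r -> q)), v
3. ~(q -> r), v
4. ~(r -> q), v
5. q, v
6. ~r, v
7. r, v
8. ~q, v
Accessibility: uRv
Branch closes: r and ~r both at v.
Every branch of the negation's tableau closes; the branch above is one of them.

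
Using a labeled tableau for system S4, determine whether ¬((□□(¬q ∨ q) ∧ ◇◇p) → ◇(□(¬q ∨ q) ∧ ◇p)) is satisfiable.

Unsatisfiable (every branch closes)

1. ¬((□□(¬q ∨ q) ∧ ◇◇p) → ◇(□(¬q ∨ q) ∧ ◇p)), 0
2. □□(¬q ∨ q) ∧ ◇◇p, 0
3. ¬◇(□(¬q ∨ q) ∧ ◇p), 0
4. □□(¬q ∨ q), 0
5. ◇◇p, 0
6. ¬(□(¬q ∨ q) ∧ ◇p), 0
7. □(¬q ∨ q), 0
8. ¬q ∨ q, 0
9. ¬◇p, 0
10. ¬p, 0
11. q, 0
12. ◇p, 1
13. ¬(□(¬q ∨ q) ∧ ◇p), 1
14. □(¬q ∨ q), 1
15. ¬q ∨ q, 1
16. ¬p, 1
17. ¬◇p, 1
18. q, 1
19. p, 2
20. ¬(□(¬q ∨ q) ∧ ◇p), 2
21. □(¬q ∨ q), 2
22. ¬q ∨ q, 2
23. ¬p, 2
Accessibility: 0R0, 0R1, 0R2, 1R1, 1R2, 2R2
Branch closes: p and ¬p both at 2.
(One branch shown.) All branches close.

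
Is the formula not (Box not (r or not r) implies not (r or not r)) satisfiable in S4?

1. not (Box not (r or not r) implies not (r or not r)), 0
2. Box not (r or not r), 0
3. r or not r, 0
4. not (r or not r), 0
5. not r, 0
6. r, 0
Accessibility: 0R0
Branch closes: r and not r both at 0.
Every branch closes; the branch above is one of them.

Unsatisfiable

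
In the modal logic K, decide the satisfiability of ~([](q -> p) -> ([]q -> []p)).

Unsatisfiable (every branch closes)

1. ~([](q -> p) -> ([]q -> []p)), u
2. [](q -> p), u
3. ~([]q -> []p), u
4. []q, u
5. ~[]p, u
6. ~p, v
7. q -> p, v
8. q, v
9. p, v
Accessibility: uRv
Branch closes: p and ~p both at v.
(One branch shown.) All branches close.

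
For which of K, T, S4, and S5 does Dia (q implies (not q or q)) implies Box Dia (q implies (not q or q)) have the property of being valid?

T, S4, S5

K-tableau for the negation not (Dia (q implies (not q or q)) implies Box Dia (q implies (not q or q))):
1. not (Dia (q implies (not q or q)) implies Box Dia (q implies (not q or q))), u
2. Dia (q implies (not q or q)), u
3. not Box Dia (q implies (not q or q)), u
4. q implies (not q or q), v
5. not q or q, v
6. q, v
7. not Dia (q implies (not q or q)), w
Accessibility: uRv, uRw
Complete open branch: countermodel on a K-frame, so not valid in K.
T-tableau for the negation not (Dia (q implies (not q or q)) implies Box Dia (q implies (not q or q))):
1. not (Dia (q implies (not q or q)) implies Box Dia (q implies (not q or q))), u
2. Dia (q implies (not q or q)), u
3. not Box Dia (q implies (not q or q)), u
4. q implies (not q or q), v
5. not q or q, v
6. q, v
7. not Dia (q implies (not q or q)), w
8. not (q implies (not q or q)), w
9. q, w
10. not (not q or q), w
11. not q, w
Accessibility: uRu, uRv, uRw, vRv, wRw
Branch closes: q and not q both at w.
Every branch closes (one shown): valid in T, hence also in S4, S5 (every theorem of T is a theorem of S4 and S5).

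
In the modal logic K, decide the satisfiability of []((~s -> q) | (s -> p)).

Satisfiable

1. []((~s -> q) | (s -> p)), u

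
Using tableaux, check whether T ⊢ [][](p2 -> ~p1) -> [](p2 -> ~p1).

Valid

Tableau for the negation ~([][](p2 -> ~p1) -> [](p2 -> ~p1)):
1. ~([][](p2 -> ~p1) -> [](p2 -> ~p1)), u
2. [][](p2 -> ~p1), u
3. ~[](p2 -> ~p1), u
4. [](p2 -> ~p1), u
5. p2 -> ~p1, u
6. ~p1, u
7. ~(p2 -> ~p1), v
8. p2, v
9. p1, v
10. [](p2 -> ~p1), v
11. p2 -> ~p1, v
12. ~p1, v
Accessibility: uRu, uRv, vRv
Branch closes: p1 and ~p1 both at v.
All branches of the negation close; one closing branch shown above.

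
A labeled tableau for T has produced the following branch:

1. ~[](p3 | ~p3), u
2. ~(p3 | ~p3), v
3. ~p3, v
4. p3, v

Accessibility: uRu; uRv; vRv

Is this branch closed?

Both p3 and ~p3 appear at v.

Closed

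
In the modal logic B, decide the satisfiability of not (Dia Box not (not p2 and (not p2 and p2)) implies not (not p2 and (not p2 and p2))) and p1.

Unsatisfiable

1. not (Dia Box not (not p2 and (not p2 and p2)) implies not (not p2 and (not p2 and p2))) and p1, u
2. not (Dia Box not (not p2 and (not p2 and p2)) implies not (not p2 and (not p2 and p2))), u   [and-rule on 1]
3. p1, u   [and-rule on 1]
4. Dia Box not (not p2 and (not p2 and p2)), u   [neg-implies-rule on 2]
5. not p2 and (not p2 and p2), u   [neg-implies-rule on 2]
6. not p2, u   [and-rule on 5]
7. not p2 and p2, u   [and-rule on 5]
8. p2, u   [and-rule on 7]
Accessibility: uRu
Branch closes: p2 and not p2 both at u.
All branches of the tableau close; one closing branch shown above.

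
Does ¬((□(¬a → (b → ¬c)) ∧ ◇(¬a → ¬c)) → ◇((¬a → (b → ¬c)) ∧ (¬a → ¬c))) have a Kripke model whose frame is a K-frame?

1. ¬((□(¬a → (b → ¬c)) ∧ ◇(¬a → ¬c)) → ◇((¬a → (b → ¬c)) ∧ (¬a → ¬c))), w0
2. □(¬a → (b → ¬c)) ∧ ◇(¬a → ¬c), w0
3. ¬◇((¬a → (b → ¬c)) ∧ (¬a → ¬c)), w0
4. □(¬a → (b → ¬c)), w0
5. ◇(¬a → ¬c), w0
6. ¬a → ¬c, w1
7. ¬((¬a → (b → ¬c)) ∧ (¬a → ¬c)), w1
8. ¬a → (b → ¬c), w1
9. ¬c, w1
10. ¬(¬a → (b → ¬c)), w1
11. ¬a, w1
12. ¬(b → ¬c), w1
13. b, w1
14. c, w1
Accessibility: w0Rw1
Branch closes: c and ¬c both at w1.
All branches of the tableau close; one closing branch shown above.

Unsatisfiable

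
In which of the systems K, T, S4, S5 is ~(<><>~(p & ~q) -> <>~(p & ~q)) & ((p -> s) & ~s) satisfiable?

K

K-tableau for the formula:
1. ~(<><>~(p & ~q) -> <>~(p & ~q)) & ((p -> s) & ~s), 0
2. ~(<><>~(p & ~q) -> <>~(p & ~q)), 0
3. (p -> s) & ~s, 0
4. <><>~(p & ~q), 0
5. ~<>~(p & ~q), 0
6. p -> s, 0
7. ~s, 0
8. ~p, 0
9. <>~(p & ~q), 1
10. p & ~q, 1
11. p, 1
12. ~q, 1
13. ~(p & ~q), 2
14. q, 2
Accessibility: 0R1, 1R2
Complete open branch: satisfiable in K.
T-tableau for the formula:
1. ~(<><>~(p & ~q) -> <>~(p & ~q)) & ((p -> s) & ~s), 0
2. ~(<><>~(p & ~q) -> <>~(p & ~q)), 0
3. (p -> s) & ~s, 0
4. <><>~(p & ~q), 0
5. ~<>~(p & ~q), 0
6. p -> s, 0
7. ~s, 0
8. p & ~q, 0
9. p, 0
10. ~q, 0
11. s, 0
Accessibility: 0R0
Branch closes: s and ~s both at 0.
Every branch closes (one shown): unsatisfiable in T, hence also in S4, S5 (every S4/S5-frame is a T-frame).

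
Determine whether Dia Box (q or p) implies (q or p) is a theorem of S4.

Not valid

Tableau for the negation not (Dia Box (q or p) implies (q or p)):
1. not (Dia Box (q or p) implies (q or p)), w0
2. Dia Box (q or p), w0
3. not (q or p), w0
4. not q, w0
5. not p, w0
6. Box (q or p), w1
7. q or p, w1
8. p, w1
Accessibility: w0Rw0, w0Rw1, w1Rw1
The negation has an open branch (countermodel exists).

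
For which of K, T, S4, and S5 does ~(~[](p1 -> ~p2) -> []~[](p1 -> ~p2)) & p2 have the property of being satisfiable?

S5-tableau for the formula:
1. ~(~[](p1 -> ~p2) -> []~[](p1 -> ~p2)) & p2, w0
2. ~(~[](p1 -> ~p2) -> []~[](p1 -> ~p2)), w0
3. p2, w0
4. ~[](p1 -> ~p2), w0
5. ~[]~[](p1 -> ~p2), w0
6. ~(p1 -> ~p2), w1
7. p1, w1
8. p2, w1
9. [](p1 -> ~p2), w2
10. p1 -> ~p2, w0
11. p1 -> ~p2, w1
12. p1 -> ~p2, w2
13. ~p1, w0
14. ~p2, w1
Accessibility: w0Rw0, w0Rw1, w0Rw2, w1Rw0, w1Rw1, w1Rw2, w2Rw0, w2Rw1, w2Rw2
Branch closes: p2 and ~p2 both at w1.
Every branch closes (one shown): unsatisfiable in S5.
S4-tableau for the formula:
1. ~(~[](p1 -> ~p2) -> []~[](p1 -> ~p2)) & p2, w0
2. ~(~[](p1 -> ~p2) -> []~[](p1 -> ~p2)), w0
3. p2, w0
4. ~[](p1 -> ~p2), w0
5. ~[]~[](p1 -> ~p2), w0
6. ~(p1 -> ~p2), w1
7. p1, w1
8. p2, w1
9. [](p1 -> ~p2), w2
10. p1 -> ~p2, w2
11. ~p2, w2
Accessibility: w0Rw0, w0Rw1, w0Rw2, w1Rw1, w2Rw2
Complete open branch: satisfiable in S4, hence also in K, T (this S4-model is also a K-model and a T-model).

K, T, S4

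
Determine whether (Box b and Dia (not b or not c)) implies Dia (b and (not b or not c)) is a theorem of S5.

Tableau for the negation not ((Box b and Dia (not b or not c)) implies Dia (b and (not b or not c))):
1. not ((Box b and Dia (not b or not c)) implies Dia (b and (not b or not c))), w0
2. Box b and Dia (not b or not c), w0
3. not Dia (b and (not b or not c)), w0
4. Box b, w0
5. Dia (not b or not c), w0
6. not (b and (not b or not c)), w0
7. b, w0
8. not (not b or not c), w0
9. c, w0
10. not b or not c, w1
11. not (b and (not b or not c)), w1
12. b, w1
13. not c, w1
14. not (not b or not c), w1
15. c, w1
Accessibility: w0Rw0, w0Rw1, w1Rw0, w1Rw1
Branch closes: c and not c both at w1.
All branches of the negation close; one closing branch shown above.

Yes, valid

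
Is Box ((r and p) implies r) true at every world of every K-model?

Tableau for the negation not Box ((r and p) implies r):
1. not Box ((r and p) implies r), 0
2. not ((r and p) implies r), 1
3. r and p, 1
4. not r, 1
5. r, 1
6. p, 1
Accessibility: 0R1
Branch closes: r and not r both at 1.
All branches of the negation close; one closing branch shown above.

Yes, valid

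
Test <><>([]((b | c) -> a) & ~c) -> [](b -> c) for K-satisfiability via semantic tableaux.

Yes, satisfiable

1. <><>([]((b | c) -> a) & ~c) -> [](b -> c), 0
2. [](b -> c), 0   [->-rule on 1 (branches; this branch)]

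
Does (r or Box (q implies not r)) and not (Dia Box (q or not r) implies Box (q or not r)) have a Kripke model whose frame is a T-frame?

1. (r or Box (q implies not r)) and not (Dia Box (q or not r) implies Box (q or not r)), w0
2. r or Box (q implies not r), w0
3. not (Dia Box (q or not r) implies Box (q or not r)), w0
4. Dia Box (q or not r), w0
5. not Box (q or not r), w0
6. Box (q implies not r), w0
7. q implies not r, w0
8. not r, w0
9. Box (q or not r), w1
10. q implies not r, w1
11. q or not r, w1
12. not r, w1
13. not (q or not r), w2
14. not q, w2
15. r, w2
16. q implies not r, w2
Accessibility: w0Rw0, w0Rw1, w0Rw2, w1Rw1, w2Rw2

Yes, satisfiable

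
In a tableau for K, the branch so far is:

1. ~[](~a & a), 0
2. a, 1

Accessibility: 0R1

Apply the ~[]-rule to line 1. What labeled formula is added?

a fresh world 2 with 0R2, and ~(~a & a) at 2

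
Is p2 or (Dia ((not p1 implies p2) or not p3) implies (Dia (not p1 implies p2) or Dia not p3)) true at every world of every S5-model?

Tableau for the negation not (p2 or (Dia ((not p1 implies p2) or not p3) implies (Dia (not p1 implies p2) or Dia not p3))):
1. not (p2 or (Dia ((not p1 implies p2) or not p3) implies (Dia (not p1 implies p2) or Dia not p3))), 0
2. not p2, 0
3. not (Dia ((not p1 implies p2) or not p3) implies (Dia (not p1 implies p2) or Dia not p3)), 0
4. Dia ((not p1 implies p2) or not p3), 0
5. not (Dia (not p1 implies p2) or Dia not p3), 0
6. not Dia (not p1 implies p2), 0
7. not Dia not p3, 0
8. not (not p1 implies p2), 0
9. not p1, 0
10. p3, 0
11. (not p1 implies p2) or not p3, 1
12. not (not p1 implies p2), 1
13. not p1, 1
14. not p2, 1
15. p3, 1
16. not p1 implies p2, 1
17. p2, 1
Accessibility: 0R0, 0R1, 1R0, 1R1
Branch closes: p2 and not p2 both at 1.
All branches of the negation close; one closing branch shown above.

Yes, valid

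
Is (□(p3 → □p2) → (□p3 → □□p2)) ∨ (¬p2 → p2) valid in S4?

Valid in S4

Tableau for the negation ¬((□(p3 → □p2) → (□p3 → □□p2)) ∨ (¬p2 → p2)):
1. ¬((□(p3 → □p2) → (□p3 → □□p2)) ∨ (¬p2 → p2)), w0
2. ¬(□(p3 → □p2) → (□p3 → □□p2)), w0
3. ¬(¬p2 → p2), w0
4. □(p3 → □p2), w0
5. ¬(□p3 → □□p2), w0
6. ¬p2, w0
7. □p3, w0
8. ¬□□p2, w0
9. p3 → □p2, w0
10. p3, w0
11. □p2, w0
12. p2, w0
Accessibility: w0Rw0
Branch closes: p2 and ¬p2 both at w0.
Every branch of the negation's tableau closes; the branch above is one of them.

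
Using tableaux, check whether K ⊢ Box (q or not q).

Valid

Tableau for the negation not Box (q or not q):
1. not Box (q or not q), u
2. not (q or not q), v
3. not q, v
4. q, v
Accessibility: uRv
Branch closes: q and not q both at v.
Every branch of the negation's tableau closes; the branch above is one of them.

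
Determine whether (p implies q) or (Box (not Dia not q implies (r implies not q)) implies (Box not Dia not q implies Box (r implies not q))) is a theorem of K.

Valid in K

Tableau for the negation not ((p implies q) or (Box (not Dia not q implies (r implies not q)) implies (Box not Dia not q implies Box (r implies not q)))):
1. not ((p implies q) or (Box (not Dia not q implies (r implies not q)) implies (Box not Dia not q implies Box (r implies not q)))), u
2. not (p implies q), u
3. not (Box (not Dia not q implies (r implies not q)) implies (Box not Dia not q implies Box (r implies not q))), u
4. p, u
5. not q, u
6. Box (not Dia not q implies (r implies not q)), u
7. not (Box not Dia not q implies Box (r implies not q)), u
8. Box not Dia not q, u
9. not Box (r implies not q), u
10. not (r implies not q), v
11. r, v
12. q, v
13. not Dia not q implies (r implies not q), v
14. not Dia not q, v
15. Dia not q, v
16. not q, w
17. q, w
Accessibility: uRv, vRw
Branch closes: q and not q both at w.
Every branch of the negation's tableau closes; the branch above is one of them.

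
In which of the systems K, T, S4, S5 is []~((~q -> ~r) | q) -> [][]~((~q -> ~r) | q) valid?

S4, S5

T-tableau for the negation ~([]~((~q -> ~r) | q) -> [][]~((~q -> ~r) | q)):
1. ~([]~((~q -> ~r) | q) -> [][]~((~q -> ~r) | q)), u
2. []~((~q -> ~r) | q), u   [~->-rule on 1]
3. ~[][]~((~q -> ~r) | q), u   [~->-rule on 1]
4. ~((~q -> ~r) | q), u   [[]-rule on 2 via uRu]
5. ~(~q -> ~r), u   [~|-rule on 4]
6. ~q, u   [~|-rule on 4]
7. r, u   [~->-rule on 5]
8. ~[]~((~q -> ~r) | q), v   [~[]-rule on 3: fresh world v, uRv]
9. ~((~q -> ~r) | q), v   [[]-rule on 2 via uRv]
10. ~(~q -> ~r), v   [~|-rule on 9]
11. ~q, v   [~|-rule on 9]
12. r, v   [~->-rule on 10]
13. (~q -> ~r) | q, w   [~[]-rule on 8: fresh world w, vRw]
14. q, w   [|-rule on 13 (branches; this branch)]
Accessibility: uRu, uRv, vRv, vRw, wRw
Complete open branch: countermodel on a T-frame, so not valid in T, nor in K (the same frame is also a K-frame).
S4-tableau for the negation ~([]~((~q -> ~r) | q) -> [][]~((~q -> ~r) | q)):
1. ~([]~((~q -> ~r) | q) -> [][]~((~q -> ~r) | q)), u
2. []~((~q -> ~r) | q), u   [~->-rule on 1]
3. ~[][]~((~q -> ~r) | q), u   [~->-rule on 1]
4. ~((~q -> ~r) | q), u   [[]-rule on 2 via uRu]
5. ~(~q -> ~r), u   [~|-rule on 4]
6. ~q, u   [~|-rule on 4]
7. r, u   [~->-rule on 5]
8. ~[]~((~q -> ~r) | q), v   [~[]-rule on 3: fresh world v, uRv]
9. ~((~q -> ~r) | q), v   [[]-rule on 2 via uRv]
10. ~(~q -> ~r), v   [~|-rule on 9]
11. ~q, v   [~|-rule on 9]
12. r, v   [~->-rule on 10]
13. (~q -> ~r) | q, w   [~[]-rule on 8: fresh world w, vRw]
14. ~((~q -> ~r) | q), w   [[]-rule on 2 via uRw]
15. ~(~q -> ~r), w   [~|-rule on 14]
16. ~q, w   [~|-rule on 14]
17. r, w   [~->-rule on 15]
18. ~q -> ~r, w   [|-rule on 13 (branches; this branch)]
19. ~r, w   [->-rule on 18 (branches; this branch)]
Accessibility: uRu, uRv, uRw, vRv, vRw, wRw
Branch closes: r and ~r both at w.
Every branch closes (one shown): valid in S4, hence also in S5 (every theorem of S4 is a theorem of S5).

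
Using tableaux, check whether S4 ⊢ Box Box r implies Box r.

Tableau for the negation not (Box Box r implies Box r):
1. not (Box Box r implies Box r), u
2. Box Box r, u
3. not Box r, u
4. Box r, u
5. r, u
6. not r, v
7. Box r, v
8. r, v
Accessibility: uRu, uRv, vRv
Branch closes: r and not r both at v.
Every branch of the negation's tableau closes; the branch above is one of them.

Valid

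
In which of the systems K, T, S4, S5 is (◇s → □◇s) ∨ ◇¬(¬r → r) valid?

S5-tableau for the negation ¬((◇s → □◇s) ∨ ◇¬(¬r → r)):
1. ¬((◇s → □◇s) ∨ ◇¬(¬r → r)), w0
2. ¬(◇s → □◇s), w0
3. ¬◇¬(¬r → r), w0
4. ◇s, w0
5. ¬□◇s, w0
6. ¬r → r, w0
7. r, w0
8. s, w1
9. ¬r → r, w1
10. r, w1
11. ¬◇s, w2
12. ¬r → r, w2
13. ¬s, w0
14. ¬s, w1
Accessibility: w0Rw0, w0Rw1, w0Rw2, w1Rw0, w1Rw1, w1Rw2, w2Rw0, w2Rw1, w2Rw2
Branch closes: s and ¬s both at w1.
Every branch closes (one shown): valid in S5.
S4-tableau for the negation ¬((◇s → □◇s) ∨ ◇¬(¬r → r)):
1. ¬((◇s → □◇s) ∨ ◇¬(¬r → r)), w0
2. ¬(◇s → □◇s), w0
3. ¬◇¬(¬r → r), w0
4. ◇s, w0
5. ¬□◇s, w0
6. ¬r → r, w0
7. r, w0
8. s, w1
9. ¬r → r, w1
10. r, w1
11. ¬◇s, w2
12. ¬r → r, w2
13. ¬s, w2
14. r, w2
Accessibility: w0Rw0, w0Rw1, w0Rw2, w1Rw1, w2Rw2
Complete open branch: countermodel on an S4-frame, so not valid in S4, nor in K, T (the same frame is also a K-frame and a T-frame).

S5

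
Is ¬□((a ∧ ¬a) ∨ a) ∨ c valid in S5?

Tableau for the negation ¬(¬□((a ∧ ¬a) ∨ a) ∨ c):
1. ¬(¬□((a ∧ ¬a) ∨ a) ∨ c), 0
2. □((a ∧ ¬a) ∨ a), 0   [¬∨-rule on 1]
3. ¬c, 0   [¬∨-rule on 1]
4. (a ∧ ¬a) ∨ a, 0   [□-rule on 2 via 0R0]
5. a, 0   [∨-rule on 4 (branches; this branch)]
Accessibility: 0R0
The negation has an open branch (countermodel exists).

Invalid (countermodel exists)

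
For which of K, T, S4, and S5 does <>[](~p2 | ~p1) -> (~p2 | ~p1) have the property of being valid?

S4-tableau for the negation ~(<>[](~p2 | ~p1) -> (~p2 | ~p1)):
1. ~(<>[](~p2 | ~p1) -> (~p2 | ~p1)), u
2. <>[](~p2 | ~p1), u   [~->-rule on 1]
3. ~(~p2 | ~p1), u   [~->-rule on 1]
4. p2, u   [~|-rule on 3]
5. p1, u   [~|-rule on 3]
6. [](~p2 | ~p1), v   [<>-rule on 2: fresh world v, uRv]
7. ~p2 | ~p1, v   [[]-rule on 6 via vRv]
8. ~p1, v   [|-rule on 7 (branches; this branch)]
Accessibility: uRu, uRv, vRv
Complete open branch: countermodel on an S4-frame, so not valid in S4, nor in K, T (the same frame is also a K-frame and a T-frame).
S5-tableau for the negation ~(<>[](~p2 | ~p1) -> (~p2 | ~p1)):
1. ~(<>[](~p2 | ~p1) -> (~p2 | ~p1)), u
2. <>[](~p2 | ~p1), u   [~->-rule on 1]
3. ~(~p2 | ~p1), u   [~->-rule on 1]
4. p2, u   [~|-rule on 3]
5. p1, u   [~|-rule on 3]
6. [](~p2 | ~p1), v   [<>-rule on 2: fresh world v, uRv]
7. ~p2 | ~p1, u   [[]-rule on 6 via vRu]
8. ~p2 | ~p1, v   [[]-rule on 6 via vRv]
9. ~p1, u   [|-rule on 7 (branches; this branch)]
Accessibility: uRu, uRv, vRu, vRv
Branch closes: p1 and ~p1 both at u.
Every branch closes (one shown): valid in S5.

S5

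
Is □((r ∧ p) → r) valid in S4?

Tableau for the negation ¬□((r ∧ p) → r):
1. ¬□((r ∧ p) → r), u
2. ¬((r ∧ p) → r), v   [¬□-rule on 1: fresh world v, uRv]
3. r ∧ p, v   [¬→-rule on 2]
4. ¬r, v   [¬→-rule on 2]
5. r, v   [∧-rule on 3]
6. p, v   [∧-rule on 3]
Accessibility: uRu, uRv, vRv
Branch closes: r and ¬r both at v.
Every branch of the negation's tableau closes; the branch above is one of them.

Valid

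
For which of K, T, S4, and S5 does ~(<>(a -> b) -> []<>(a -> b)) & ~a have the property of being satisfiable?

S4-tableau for the formula:
1. ~(<>(a -> b) -> []<>(a -> b)) & ~a, 0
2. ~(<>(a -> b) -> []<>(a -> b)), 0   [&-rule on 1]
3. ~a, 0   [&-rule on 1]
4. <>(a -> b), 0   [~->-rule on 2]
5. ~[]<>(a -> b), 0   [~->-rule on 2]
6. a -> b, 1   [<>-rule on 4: fresh world 1, 0R1]
7. b, 1   [->-rule on 6 (branches; this branch)]
8. ~<>(a -> b), 2   [~[]-rule on 5: fresh world 2, 0R2]
9. ~(a -> b), 2   [~<>-rule on 8 via 2R2]
10. a, 2   [~->-rule on 9]
11. ~b, 2   [~->-rule on 9]
Accessibility: 0R0, 0R1, 0R2, 1R1, 2R2
Complete open branch: satisfiable in S4, hence also in K, T (this S4-model is also a K-model and a T-model).
S5-tableau for the formula:
1. ~(<>(a -> b) -> []<>(a -> b)) & ~a, 0
2. ~(<>(a -> b) -> []<>(a -> b)), 0   [&-rule on 1]
3. ~a, 0   [&-rule on 1]
4. <>(a -> b), 0   [~->-rule on 2]
5. ~[]<>(a -> b), 0   [~->-rule on 2]
6. a -> b, 1   [<>-rule on 4: fresh world 1, 0R1]
7. b, 1   [->-rule on 6 (branches; this branch)]
8. ~<>(a -> b), 2   [~[]-rule on 5: fresh world 2, 0R2]
9. ~(a -> b), 0   [~<>-rule on 8 via 2R0]
10. a, 0   [~->-rule on 9]
11. ~b, 0   [~->-rule on 9]
Accessibility: 0R0, 0R1, 0R2, 1R0, 1R1, 1R2, 2R0, 2R1, 2R2
Branch closes: a and ~a both at 0.
Every branch closes (one shown): unsatisfiable in S5.

K, T, S4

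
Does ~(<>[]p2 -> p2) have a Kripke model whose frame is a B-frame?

1. ~(<>[]p2 -> p2), 0
2. <>[]p2, 0
3. ~p2, 0
4. []p2, 1
5. p2, 0
Accessibility: 0R0, 0R1, 1R0, 1R1
Branch closes: p2 and ~p2 both at 0.
Every branch closes; the branch above is one of them.

Unsatisfiable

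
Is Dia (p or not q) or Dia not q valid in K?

Invalid (countermodel exists)

Tableau for the negation not (Dia (p or not q) or Dia not q):
1. not (Dia (p or not q) or Dia not q), u
2. not Dia (p or not q), u
3. not Dia not q, u
The negation has an open branch (countermodel exists).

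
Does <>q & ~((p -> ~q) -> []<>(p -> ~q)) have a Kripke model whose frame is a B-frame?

1. <>q & ~((p -> ~q) -> []<>(p -> ~q)), w0
2. <>q, w0   [&-rule on 1]
3. ~((p -> ~q) -> []<>(p -> ~q)), w0   [&-rule on 1]
4. p -> ~q, w0   [~->-rule on 3]
5. ~[]<>(p -> ~q), w0   [~->-rule on 3]
6. ~q, w0   [->-rule on 4 (branches; this branch)]
7. q, w1   [<>-rule on 2: fresh world w1, w0Rw1]
8. ~<>(p -> ~q), w2   [~[]-rule on 5: fresh world w2, w0Rw2]
9. ~(p -> ~q), w0   [~<>-rule on 8 via w2Rw0]
10. p, w0   [~->-rule on 9]
11. q, w0   [~->-rule on 9]
Accessibility: w0Rw0, w0Rw1, w0Rw2, w1Rw0, w1Rw1, w2Rw0, w2Rw2
Branch closes: q and ~q both at w0.
All branches of the tableau close; one closing branch shown above.

No, unsatisfiable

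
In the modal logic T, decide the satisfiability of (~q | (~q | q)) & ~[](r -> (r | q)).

Unsatisfiable

1. (~q | (~q | q)) & ~[](r -> (r | q)), 0
2. ~q | (~q | q), 0   [&-rule on 1]
3. ~[](r -> (r | q)), 0   [&-rule on 1]
4. ~q | q, 0   [|-rule on 2 (branches; this branch)]
5. q, 0   [|-rule on 4 (branches; this branch)]
6. ~(r -> (r | q)), 1   [~[]-rule on 3: fresh world 1, 0R1]
7. r, 1   [~->-rule on 6]
8. ~(r | q), 1   [~->-rule on 6]
9. ~r, 1   [~|-rule on 8]
10. ~q, 1   [~|-rule on 8]
Accessibility: 0R0, 0R1, 1R1
Branch closes: r and ~r both at 1.
All branches of the tableau close; one closing branch shown above.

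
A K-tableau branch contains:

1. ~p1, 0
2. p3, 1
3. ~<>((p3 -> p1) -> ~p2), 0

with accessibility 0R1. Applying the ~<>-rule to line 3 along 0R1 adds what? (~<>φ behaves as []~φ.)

~<>φ behaves as []~φ: propagate the negated body to each accessible world.

~((p3 -> p1) -> ~p2), 1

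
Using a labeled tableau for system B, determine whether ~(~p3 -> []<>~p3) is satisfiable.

1. ~(~p3 -> []<>~p3), 0
2. ~p3, 0   [~->-rule on 1]
3. ~[]<>~p3, 0   [~->-rule on 1]
4. ~<>~p3, 1   [~[]-rule on 3: fresh world 1, 0R1]
5. p3, 0   [~<>-rule on 4 via 1R0]
Accessibility: 0R0, 0R1, 1R0, 1R1
Branch closes: p3 and ~p3 both at 0.
(One branch shown.) All branches close.

No, unsatisfiable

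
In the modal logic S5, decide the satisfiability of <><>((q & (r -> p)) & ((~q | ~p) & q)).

1. <><>((q & (r -> p)) & ((~q | ~p) & q)), w0
2. <>((q & (r -> p)) & ((~q | ~p) & q)), w1
3. (q & (r -> p)) & ((~q | ~p) & q), w2
4. q & (r -> p), w2
5. (~q | ~p) & q, w2
6. q, w2
7. r -> p, w2
8. ~q | ~p, w2
9. ~r, w2
10. ~p, w2
Accessibility: w0Rw0, w0Rw1, w0Rw2, w1Rw0, w1Rw1, w1Rw2, w2Rw0, w2Rw1, w2Rw2

Yes, satisfiable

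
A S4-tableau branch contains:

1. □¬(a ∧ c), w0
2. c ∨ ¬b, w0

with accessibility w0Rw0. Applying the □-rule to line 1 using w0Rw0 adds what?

¬(a ∧ c), w0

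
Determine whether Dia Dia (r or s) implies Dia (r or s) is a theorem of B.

Invalid (countermodel exists)

Tableau for the negation not (Dia Dia (r or s) implies Dia (r or s)):
1. not (Dia Dia (r or s) implies Dia (r or s)), w0
2. Dia Dia (r or s), w0
3. not Dia (r or s), w0
4. not (r or s), w0
5. not r, w0
6. not s, w0
7. Dia (r or s), w1
8. not (r or s), w1
9. not r, w1
10. not s, w1
11. r or s, w2
12. s, w2
Accessibility: w0Rw0, w0Rw1, w1Rw0, w1Rw1, w1Rw2, w2Rw1, w2Rw2
The negation has an open branch (countermodel exists).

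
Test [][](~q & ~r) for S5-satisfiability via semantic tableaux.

Satisfiable

1. [][](~q & ~r), u
2. [](~q & ~r), u
3. ~q & ~r, u
4. ~q, u
5. ~r, u
Accessibility: uRu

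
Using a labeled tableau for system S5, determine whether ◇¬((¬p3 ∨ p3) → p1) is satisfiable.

1. ◇¬((¬p3 ∨ p3) → p1), w0
2. ¬((¬p3 ∨ p3) → p1), w1
3. ¬p3 ∨ p3, w1
4. ¬p1, w1
5. p3, w1
Accessibility: w0Rw0, w0Rw1, w1Rw0, w1Rw1

Satisfiable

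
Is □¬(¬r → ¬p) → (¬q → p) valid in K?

Tableau for the negation ¬(□¬(¬r → ¬p) → (¬q → p)):
1. ¬(□¬(¬r → ¬p) → (¬q → p)), 0
2. □¬(¬r → ¬p), 0
3. ¬(¬q → p), 0
4. ¬q, 0
5. ¬p, 0
The negation has an open branch (countermodel exists).

Not valid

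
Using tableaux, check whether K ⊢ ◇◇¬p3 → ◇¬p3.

Not valid

Tableau for the negation ¬(◇◇¬p3 → ◇¬p3):
1. ¬(◇◇¬p3 → ◇¬p3), w0
2. ◇◇¬p3, w0   [¬→-rule on 1]
3. ¬◇¬p3, w0   [¬→-rule on 1]
4. ◇¬p3, w1   [◇-rule on 2: fresh world w1, w0Rw1]
5. p3, w1   [¬◇-rule on 3 via w0Rw1]
6. ¬p3, w2   [◇-rule on 4: fresh world w2, w1Rw2]
Accessibility: w0Rw1, w1Rw2
The negation has an open branch (countermodel exists).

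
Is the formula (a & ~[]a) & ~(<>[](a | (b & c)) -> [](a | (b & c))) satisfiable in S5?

Unsatisfiable

1. (a & ~[]a) & ~(<>[](a | (b & c)) -> [](a | (b & c))), w0
2. a & ~[]a, w0   [&-rule on 1]
3. ~(<>[](a | (b & c)) -> [](a | (b & c))), w0   [&-rule on 1]
4. a, w0   [&-rule on 2]
5. ~[]a, w0   [&-rule on 2]
6. <>[](a | (b & c)), w0   [~->-rule on 3]
7. ~[](a | (b & c)), w0   [~->-rule on 3]
8. ~a, w1   [~[]-rule on 5: fresh world w1, w0Rw1]
9. [](a | (b & c)), w2   [<>-rule on 6: fresh world w2, w0Rw2]
10. a | (b & c), w0   [[]-rule on 9 via w2Rw0]
11. a | (b & c), w1   [[]-rule on 9 via w2Rw1]
12. a | (b & c), w2   [[]-rule on 9 via w2Rw2]
13. b & c, w0   [|-rule on 10 (branches; this branch)]
14. b, w0   [&-rule on 13]
15. c, w0   [&-rule on 13]
16. b & c, w1   [|-rule on 11 (branches; this branch)]
17. b, w1   [&-rule on 16]
18. c, w1   [&-rule on 16]
19. b & c, w2   [|-rule on 12 (branches; this branch)]
20. b, w2   [&-rule on 19]
21. c, w2   [&-rule on 19]
22. ~(a | (b & c)), w3   [~[]-rule on 7: fresh world w3, w0Rw3]
23. ~a, w3   [~|-rule on 22]
24. ~(b & c), w3   [~|-rule on 22]
25. a | (b & c), w3   [[]-rule on 9 via w2Rw3]
26. ~c, w3   [~&-rule on 24 (branches; this branch)]
27. b & c, w3   [|-rule on 25 (branches; this branch)]
28. b, w3   [&-rule on 27]
29. c, w3   [&-rule on 27]
Accessibility: w0Rw0, w0Rw1, w0Rw2, w0Rw3, w1Rw0, w1Rw1, w1Rw2, w1Rw3, w2Rw0, w2Rw1, w2Rw2, w2Rw3, w3Rw0, w3Rw1, w3Rw2, w3Rw3
Branch closes: c and ~c both at w3.
(One branch shown.) All branches close.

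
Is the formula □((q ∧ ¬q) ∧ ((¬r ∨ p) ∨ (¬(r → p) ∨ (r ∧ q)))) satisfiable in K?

Satisfiable (open branch found)

1. □((q ∧ ¬q) ∧ ((¬r ∨ p) ∨ (¬(r → p) ∨ (r ∧ q)))), 0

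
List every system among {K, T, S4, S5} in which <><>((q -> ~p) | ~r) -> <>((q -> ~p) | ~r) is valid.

T-tableau for the negation ~(<><>((q -> ~p) | ~r) -> <>((q -> ~p) | ~r)):
1. ~(<><>((q -> ~p) | ~r) -> <>((q -> ~p) | ~r)), 0
2. <><>((q -> ~p) | ~r), 0   [~->-rule on 1]
3. ~<>((q -> ~p) | ~r), 0   [~->-rule on 1]
4. ~((q -> ~p) | ~r), 0   [~<>-rule on 3 via 0R0]
5. ~(q -> ~p), 0   [~|-rule on 4]
6. r, 0   [~|-rule on 4]
7. q, 0   [~->-rule on 5]
8. p, 0   [~->-rule on 5]
9. <>((q -> ~p) | ~r), 1   [<>-rule on 2: fresh world 1, 0R1]
10. ~((q -> ~p) | ~r), 1   [~<>-rule on 3 via 0R1]
11. ~(q -> ~p), 1   [~|-rule on 10]
12. r, 1   [~|-rule on 10]
13. q, 1   [~->-rule on 11]
14. p, 1   [~->-rule on 11]
15. (q -> ~p) | ~r, 2   [<>-rule on 9: fresh world 2, 1R2]
16. ~r, 2   [|-rule on 15 (branches; this branch)]
Accessibility: 0R0, 0R1, 1R1, 1R2, 2R2
Complete open branch: countermodel on a T-frame, so not valid in T, nor in K (the same frame is also a K-frame).
S4-tableau for the negation ~(<><>((q -> ~p) | ~r) -> <>((q -> ~p) | ~r)):
1. ~(<><>((q -> ~p) | ~r) -> <>((q -> ~p) | ~r)), 0
2. <><>((q -> ~p) | ~r), 0   [~->-rule on 1]
3. ~<>((q -> ~p) | ~r), 0   [~->-rule on 1]
4. ~((q -> ~p) | ~r), 0   [~<>-rule on 3 via 0R0]
5. ~(q -> ~p), 0   [~|-rule on 4]
6. r, 0   [~|-rule on 4]
7. q, 0   [~->-rule on 5]
8. p, 0   [~->-rule on 5]
9. <>((q -> ~p) | ~r), 1   [<>-rule on 2: fresh world 1, 0R1]
10. ~((q -> ~p) | ~r), 1   [~<>-rule on 3 via 0R1]
11. ~(q -> ~p), 1   [~|-rule on 10]
12. r, 1   [~|-rule on 10]
13. q, 1   [~->-rule on 11]
14. p, 1   [~->-rule on 11]
15. (q -> ~p) | ~r, 2   [<>-rule on 9: fresh world 2, 1R2]
16. ~((q -> ~p) | ~r), 2   [~<>-rule on 3 via 0R2]
17. ~(q -> ~p), 2   [~|-rule on 16]
18. r, 2   [~|-rule on 16]
19. q, 2   [~->-rule on 17]
20. p, 2   [~->-rule on 17]
21. q -> ~p, 2   [|-rule on 15 (branches; this branch)]
22. ~p, 2   [->-rule on 21 (branches; this branch)]
Accessibility: 0R0, 0R1, 0R2, 1R1, 1R2, 2R2
Branch closes: p and ~p both at 2.
Every branch closes (one shown): valid in S4, hence also in S5 (every theorem of S4 is a theorem of S5).

S4, S5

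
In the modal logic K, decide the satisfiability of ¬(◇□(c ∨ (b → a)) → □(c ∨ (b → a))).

1. ¬(◇□(c ∨ (b → a)) → □(c ∨ (b → a))), 0
2. ◇□(c ∨ (b → a)), 0   [¬→-rule on 1]
3. ¬□(c ∨ (b → a)), 0   [¬→-rule on 1]
4. □(c ∨ (b → a)), 1   [◇-rule on 2: fresh world 1, 0R1]
5. ¬(c ∨ (b → a)), 2   [¬□-rule on 3: fresh world 2, 0R2]
6. ¬c, 2   [¬∨-rule on 5]
7. ¬(b → a), 2   [¬∨-rule on 5]
8. b, 2   [¬→-rule on 7]
9. ¬a, 2   [¬→-rule on 7]
Accessibility: 0R1, 0R2

Yes, satisfiable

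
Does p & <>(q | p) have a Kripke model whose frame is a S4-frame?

Yes, satisfiable

1. p & <>(q | p), w0
2. p, w0
3. <>(q | p), w0
4. q | p, w1
5. p, w1
Accessibility: w0Rw0, w0Rw1, w1Rw1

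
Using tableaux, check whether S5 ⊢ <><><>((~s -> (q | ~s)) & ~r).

No, not valid

Tableau for the negation ~<><><>((~s -> (q | ~s)) & ~r):
1. ~<><><>((~s -> (q | ~s)) & ~r), 0
2. ~<><>((~s -> (q | ~s)) & ~r), 0   [~<>-rule on 1 via 0R0]
3. ~<>((~s -> (q | ~s)) & ~r), 0   [~<>-rule on 2 via 0R0]
4. ~((~s -> (q | ~s)) & ~r), 0   [~<>-rule on 3 via 0R0]
5. r, 0   [~&-rule on 4 (branches; this branch)]
Accessibility: 0R0
The negation has an open branch (countermodel exists).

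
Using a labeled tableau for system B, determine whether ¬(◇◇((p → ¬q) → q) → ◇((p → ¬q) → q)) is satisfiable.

1. ¬(◇◇((p → ¬q) → q) → ◇((p → ¬q) → q)), u
2. ◇◇((p → ¬q) → q), u
3. ¬◇((p → ¬q) → q), u
4. ¬((p → ¬q) → q), u
5. p → ¬q, u
6. ¬q, u
7. ◇((p → ¬q) → q), v
8. ¬((p → ¬q) → q), v
9. p → ¬q, v
10. ¬q, v
11. (p → ¬q) → q, w
12. q, w
Accessibility: uRu, uRv, vRu, vRv, vRw, wRv, wRw

Satisfiable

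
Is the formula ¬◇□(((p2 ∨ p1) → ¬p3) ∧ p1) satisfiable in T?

1. ¬◇□(((p2 ∨ p1) → ¬p3) ∧ p1), u
2. ¬□(((p2 ∨ p1) → ¬p3) ∧ p1), u
3. ¬(((p2 ∨ p1) → ¬p3) ∧ p1), v
4. ¬□(((p2 ∨ p1) → ¬p3) ∧ p1), v
5. ¬p1, v
6. ¬(((p2 ∨ p1) → ¬p3) ∧ p1), w
7. ¬p1, w
Accessibility: uRu, uRv, vRv, vRw, wRw

Satisfiable (open branch found)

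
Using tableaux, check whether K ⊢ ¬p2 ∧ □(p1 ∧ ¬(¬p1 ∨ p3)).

No, not valid

Tableau for the negation ¬(¬p2 ∧ □(p1 ∧ ¬(¬p1 ∨ p3))):
1. ¬(¬p2 ∧ □(p1 ∧ ¬(¬p1 ∨ p3))), w0
2. ¬□(p1 ∧ ¬(¬p1 ∨ p3)), w0   [¬∧-rule on 1 (branches; this branch)]
3. ¬(p1 ∧ ¬(¬p1 ∨ p3)), w1   [¬□-rule on 2: fresh world w1, w0Rw1]
4. ¬p1 ∨ p3, w1   [¬∧-rule on 3 (branches; this branch)]
5. p3, w1   [∨-rule on 4 (branches; this branch)]
Accessibility: w0Rw1
The negation has an open branch (countermodel exists).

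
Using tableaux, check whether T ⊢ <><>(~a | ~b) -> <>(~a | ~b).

Not valid

Tableau for the negation ~(<><>(~a | ~b) -> <>(~a | ~b)):
1. ~(<><>(~a | ~b) -> <>(~a | ~b)), 0
2. <><>(~a | ~b), 0
3. ~<>(~a | ~b), 0
4. ~(~a | ~b), 0
5. a, 0
6. b, 0
7. <>(~a | ~b), 1
8. ~(~a | ~b), 1
9. a, 1
10. b, 1
11. ~a | ~b, 2
12. ~b, 2
Accessibility: 0R0, 0R1, 1R1, 1R2, 2R2
The negation has an open branch (countermodel exists).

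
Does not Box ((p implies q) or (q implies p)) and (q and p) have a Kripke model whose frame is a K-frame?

1. not Box ((p implies q) or (q implies p)) and (q and p), w0
2. not Box ((p implies q) or (q implies p)), w0
3. q and p, w0
4. q, w0
5. p, w0
6. not ((p implies q) or (q implies p)), w1
7. not (p implies q), w1
8. not (q implies p), w1
9. p, w1
10. not q, w1
11. q, w1
12. not p, w1
Accessibility: w0Rw1
Branch closes: q and not q both at w1.
(One branch shown.) All branches close.

Unsatisfiable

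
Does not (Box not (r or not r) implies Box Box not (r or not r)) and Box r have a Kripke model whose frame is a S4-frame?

1. not (Box not (r or not r) implies Box Box not (r or not r)) and Box r, u
2. not (Box not (r or not r) implies Box Box not (r or not r)), u   [and-rule on 1]
3. Box r, u   [and-rule on 1]
4. Box not (r or not r), u   [neg-implies-rule on 2]
5. not Box Box not (r or not r), u   [neg-implies-rule on 2]
6. r, u   [Box-rule on 3 via uRu]
7. not (r or not r), u   [Box-rule on 4 via uRu]
8. not r, u   [neg-or-rule on 7]
Accessibility: uRu
Branch closes: r and not r both at u.
Every branch closes; the branch above is one of them.

Unsatisfiable (every branch closes)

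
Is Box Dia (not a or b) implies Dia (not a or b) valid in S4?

Valid in S4

Tableau for the negation not (Box Dia (not a or b) implies Dia (not a or b)):
1. not (Box Dia (not a or b) implies Dia (not a or b)), w0
2. Box Dia (not a or b), w0
3. not Dia (not a or b), w0
4. Dia (not a or b), w0
5. not (not a or b), w0
6. a, w0
7. not b, w0
8. not a or b, w1
9. Dia (not a or b), w1
10. not (not a or b), w1
11. a, w1
12. not b, w1
13. b, w1
Accessibility: w0Rw0, w0Rw1, w1Rw1
Branch closes: b and not b both at w1.
All branches of the negation close; one closing branch shown above.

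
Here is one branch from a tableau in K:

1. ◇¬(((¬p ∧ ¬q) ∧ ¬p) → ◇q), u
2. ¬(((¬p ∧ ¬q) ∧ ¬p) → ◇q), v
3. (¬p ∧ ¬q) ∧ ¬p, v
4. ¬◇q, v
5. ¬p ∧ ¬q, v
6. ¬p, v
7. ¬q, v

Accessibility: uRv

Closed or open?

There is no literal clash: for every atom and world, at most one sign appears.

Not closed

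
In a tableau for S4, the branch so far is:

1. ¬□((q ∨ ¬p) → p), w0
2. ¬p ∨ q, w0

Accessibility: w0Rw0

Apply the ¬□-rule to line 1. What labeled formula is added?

a fresh world w1 with w0Rw1, and ¬((q ∨ ¬p) → p) at w1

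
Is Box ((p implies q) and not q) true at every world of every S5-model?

Tableau for the negation not Box ((p implies q) and not q):
1. not Box ((p implies q) and not q), u
2. not ((p implies q) and not q), v
3. q, v
Accessibility: uRu, uRv, vRu, vRv
The negation has an open branch (countermodel exists).

Not valid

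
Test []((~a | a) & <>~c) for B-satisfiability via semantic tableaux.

1. []((~a | a) & <>~c), 0
2. (~a | a) & <>~c, 0
3. ~a | a, 0
4. <>~c, 0
5. a, 0
6. ~c, 1
7. (~a | a) & <>~c, 1
8. ~a | a, 1
9. <>~c, 1
10. a, 1
11. ~c, 2
Accessibility: 0R0, 0R1, 1R0, 1R1, 1R2, 2R1, 2R2

Yes, satisfiable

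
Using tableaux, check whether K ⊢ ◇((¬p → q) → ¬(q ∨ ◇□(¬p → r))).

Tableau for the negation ¬◇((¬p → q) → ¬(q ∨ ◇□(¬p → r))):
1. ¬◇((¬p → q) → ¬(q ∨ ◇□(¬p → r))), u
The negation has an open branch (countermodel exists).

Not valid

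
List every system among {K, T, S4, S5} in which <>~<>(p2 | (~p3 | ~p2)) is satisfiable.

T-tableau for the formula:
1. <>~<>(p2 | (~p3 | ~p2)), u
2. ~<>(p2 | (~p3 | ~p2)), v   [<>-rule on 1: fresh world v, uRv]
3. ~(p2 | (~p3 | ~p2)), v   [~<>-rule on 2 via vRv]
4. ~p2, v   [~|-rule on 3]
5. ~(~p3 | ~p2), v   [~|-rule on 3]
6. p3, v   [~|-rule on 5]
7. p2, v   [~|-rule on 5]
Accessibility: uRu, uRv, vRv
Branch closes: p2 and ~p2 both at v.
Every branch closes (one shown): unsatisfiable in T, hence also in S4, S5 (every S4/S5-frame is a T-frame).
K-tableau for the formula:
1. <>~<>(p2 | (~p3 | ~p2)), u
2. ~<>(p2 | (~p3 | ~p2)), v   [<>-rule on 1: fresh world v, uRv]
Accessibility: uRv
Complete open branch: satisfiable in K.

K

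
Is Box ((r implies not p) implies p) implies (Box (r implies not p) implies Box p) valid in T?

Tableau for the negation not (Box ((r implies not p) implies p) implies (Box (r implies not p) implies Box p)):
1. not (Box ((r implies not p) implies p) implies (Box (r implies not p) implies Box p)), w0
2. Box ((r implies not p) implies p), w0   [neg-implies-rule on 1]
3. not (Box (r implies not p) implies Box p), w0   [neg-implies-rule on 1]
4. Box (r implies not p), w0   [neg-implies-rule on 3]
5. not Box p, w0   [neg-implies-rule on 3]
6. (r implies not p) implies p, w0   [Box-rule on 2 via w0Rw0]
7. r implies not p, w0   [Box-rule on 4 via w0Rw0]
8. p, w0   [implies-rule on 6 (branches; this branch)]
9. not r, w0   [implies-rule on 7 (branches; this branch)]
10. not p, w1   [neg-Box-rule on 5: fresh world w1, w0Rw1]
11. (r implies not p) implies p, w1   [Box-rule on 2 via w0Rw1]
12. r implies not p, w1   [Box-rule on 4 via w0Rw1]
13. not (r implies not p), w1   [implies-rule on 11 (branches; this branch)]
14. r, w1   [neg-implies-rule on 13]
15. p, w1   [neg-implies-rule on 13]
Accessibility: w0Rw0, w0Rw1, w1Rw1
Branch closes: p and not p both at w1.
All branches of the negation close; one closing branch shown above.

Yes, valid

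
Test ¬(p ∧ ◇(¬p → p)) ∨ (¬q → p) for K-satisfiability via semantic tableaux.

1. ¬(p ∧ ◇(¬p → p)) ∨ (¬q → p), u
2. ¬q → p, u
3. p, u

Yes, satisfiable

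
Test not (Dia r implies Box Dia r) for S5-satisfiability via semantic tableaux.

Unsatisfiable (every branch closes)

1. not (Dia r implies Box Dia r), w0
2. Dia r, w0   [neg-implies-rule on 1]
3. not Box Dia r, w0   [neg-implies-rule on 1]
4. r, w1   [Dia-rule on 2: fresh world w1, w0Rw1]
5. not Dia r, w2   [neg-Box-rule on 3: fresh world w2, w0Rw2]
6. not r, w0   [neg-Dia-rule on 5 via w2Rw0]
7. not r, w1   [neg-Dia-rule on 5 via w2Rw1]
Accessibility: w0Rw0, w0Rw1, w0Rw2, w1Rw0, w1Rw1, w1Rw2, w2Rw0, w2Rw1, w2Rw2
Branch closes: r and not r both at w1.
Every branch closes; the branch above is one of them.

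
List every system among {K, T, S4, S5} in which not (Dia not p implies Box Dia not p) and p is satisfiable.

S5-tableau for the formula:
1. not (Dia not p implies Box Dia not p) and p, u
2. not (Dia not p implies Box Dia not p), u
3. p, u
4. Dia not p, u
5. not Box Dia not p, u
6. not p, v
7. not Dia not p, w
8. p, v
Accessibility: uRu, uRv, uRw, vRu, vRv, vRw, wRu, wRv, wRw
Branch closes: p and not p both at v.
Every branch closes (one shown): unsatisfiable in S5.
S4-tableau for the formula:
1. not (Dia not p implies Box Dia not p) and p, u
2. not (Dia not p implies Box Dia not p), u
3. p, u
4. Dia not p, u
5. not Box Dia not p, u
6. not p, v
7. not Dia not p, w
8. p, w
Accessibility: uRu, uRv, uRw, vRv, wRw
Complete open branch: satisfiable in S4, hence also in K, T (this S4-model is also a K-model and a T-model).

K, T, S4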